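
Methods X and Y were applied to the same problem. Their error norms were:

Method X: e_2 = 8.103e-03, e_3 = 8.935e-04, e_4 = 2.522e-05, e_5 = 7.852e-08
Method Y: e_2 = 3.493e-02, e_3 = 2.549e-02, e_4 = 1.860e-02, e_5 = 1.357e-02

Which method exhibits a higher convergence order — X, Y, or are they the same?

X

Method X: p ≈ ln(7.852e-08/2.522e-05)/ln(2.522e-05/8.935e-04) ≈ 1.62.
Method Y: p ≈ ln(1.357e-02/1.860e-02)/ln(1.860e-02/2.549e-02) ≈ 1.00.
Method X has the higher order (≈1.6 vs ≈1.0).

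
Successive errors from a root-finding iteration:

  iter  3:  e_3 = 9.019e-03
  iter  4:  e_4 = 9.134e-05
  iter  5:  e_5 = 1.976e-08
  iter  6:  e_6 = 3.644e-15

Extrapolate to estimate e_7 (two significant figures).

First estimate the order: p ≈ ln(e_6/e_5) / ln(e_5/e_4) = ln(3.644e-15/1.976e-08)/ln(1.976e-08/9.134e-05) = ln(1.84413e-07)/ln(0.000216335) ≈ 1.8375.
Then e_7 ≈ e_6·(e_6/e_5)^p = 3.644e-15·(1.84413e-07)^1.8375 = 3.644e-15·4.22563e-13 ≈ 1.54e-27.

1.5e-27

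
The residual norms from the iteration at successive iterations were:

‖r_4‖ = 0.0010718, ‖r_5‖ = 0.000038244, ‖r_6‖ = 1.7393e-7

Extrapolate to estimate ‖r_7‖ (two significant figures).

First estimate the order: p ≈ ln(‖r_6‖/‖r_5‖) / ln(‖r_5‖/‖r_4‖) = ln(1.7393e-7/0.000038244)/ln(0.000038244/0.0010718) = ln(0.0045479)/ln(0.035682) ≈ 1.6180.
Then ‖r_7‖ ≈ ‖r_6‖·(‖r_6‖/‖r_5‖)^p = 1.7393e-7·(0.0045479)^1.6180 = 1.7393e-7·0.000162307 ≈ 2.823e-11.

2.8e-11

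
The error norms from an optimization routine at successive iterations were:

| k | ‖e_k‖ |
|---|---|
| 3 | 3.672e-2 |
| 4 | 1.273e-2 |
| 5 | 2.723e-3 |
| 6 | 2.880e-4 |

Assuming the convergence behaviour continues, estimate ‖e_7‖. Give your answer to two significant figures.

1.1e-5

First estimate the order: p ≈ ln(‖e_6‖/‖e_5‖) / ln(‖e_5‖/‖e_4‖) = ln(2.880e-4/2.723e-3)/ln(2.723e-3/1.273e-2) = ln(0.105766)/ln(0.213904) ≈ 1.4567.
Then ‖e_7‖ ≈ ‖e_6‖·(‖e_6‖/‖e_5‖)^p = 2.880e-4·(0.105766)^1.4567 = 2.880e-4·0.037911 ≈ 1.092e-05.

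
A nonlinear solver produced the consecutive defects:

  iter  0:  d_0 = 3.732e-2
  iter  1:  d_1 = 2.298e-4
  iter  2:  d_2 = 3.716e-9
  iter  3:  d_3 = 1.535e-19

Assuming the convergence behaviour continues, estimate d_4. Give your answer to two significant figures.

First estimate the order: p ≈ ln(d_3/d_2) / ln(d_2/d_1) = ln(1.535e-19/3.716e-9)/ln(3.716e-9/2.298e-4) = ln(4.13079e-11)/ln(1.61706e-05) ≈ 2.1673.
Then d_4 ≈ d_3·(d_3/d_2)^p = 1.535e-19·(4.13079e-11)^2.1673 = 1.535e-19·3.12485e-23 ≈ 4.797e-42.

4.8e-42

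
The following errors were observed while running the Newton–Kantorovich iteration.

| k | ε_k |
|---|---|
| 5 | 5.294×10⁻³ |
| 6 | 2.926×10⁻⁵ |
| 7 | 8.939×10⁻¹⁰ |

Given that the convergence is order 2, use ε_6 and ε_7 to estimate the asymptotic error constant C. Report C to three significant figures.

C ≈ ε_7 / ε_6^2
  = 8.939×10⁻¹⁰ / (2.926×10⁻⁵)^2
  = 8.939×10⁻¹⁰ / 8.56148e-10 ≈ 1.0441

1.04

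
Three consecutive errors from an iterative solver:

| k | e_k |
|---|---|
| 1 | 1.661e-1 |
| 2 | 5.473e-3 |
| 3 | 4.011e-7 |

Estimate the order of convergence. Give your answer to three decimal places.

2.790

p ≈ ln(e_3/e_2) / ln(e_2/e_1)
  = ln(4.011e-7/5.473e-3) / ln(5.473e-3/1.661e-1)
  = ln(7.3287e-05) / ln(0.03295)
  = -9.521127 / -3.412764 ≈ 2.789858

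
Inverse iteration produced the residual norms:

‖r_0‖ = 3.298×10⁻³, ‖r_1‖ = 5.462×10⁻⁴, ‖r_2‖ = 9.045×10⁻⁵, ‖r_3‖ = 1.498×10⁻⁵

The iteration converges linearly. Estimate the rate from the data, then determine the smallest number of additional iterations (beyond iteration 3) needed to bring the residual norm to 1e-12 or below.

Rate ρ ≈ ‖r_3‖/‖r_2‖ = 1.498×10⁻⁵/9.045×10⁻⁵ = 0.1656.
After j more steps, ‖r_{3+j}‖ ≈ 1.498×10⁻⁵·ρ^j; need ρ^j ≤ 1e-12/1.498×10⁻⁵ = 6.67557e-08.
j ≥ ln(6.67557e-08)/ln(0.1656) = -16.5222/-1.79818 = 9.188.
So 10 more iterations are needed.

10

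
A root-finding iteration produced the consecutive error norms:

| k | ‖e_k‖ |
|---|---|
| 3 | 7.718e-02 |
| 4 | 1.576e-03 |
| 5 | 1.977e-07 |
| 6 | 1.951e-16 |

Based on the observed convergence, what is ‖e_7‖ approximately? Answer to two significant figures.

3.2e-37

First estimate the order: p ≈ ln(‖e_6‖/‖e_5‖) / ln(‖e_5‖/‖e_4‖) = ln(1.951e-16/1.977e-07)/ln(1.977e-07/1.576e-03) = ln(9.86849e-10)/ln(0.000125444) ≈ 2.3082.
Then ‖e_7‖ ≈ ‖e_6‖·(‖e_6‖/‖e_5‖)^p = 1.951e-16·(9.86849e-10)^2.3082 = 1.951e-16·1.63279e-21 ≈ 3.186e-37.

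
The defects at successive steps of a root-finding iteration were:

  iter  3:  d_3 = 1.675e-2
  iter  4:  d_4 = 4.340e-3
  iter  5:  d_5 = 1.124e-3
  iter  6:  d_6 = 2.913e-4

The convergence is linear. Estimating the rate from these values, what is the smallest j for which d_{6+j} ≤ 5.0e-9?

Rate ρ ≈ d_6/d_5 = 2.913e-4/1.124e-3 = 0.2592.
After j more steps, d_{6+j} ≈ 2.913e-4·ρ^j; need ρ^j ≤ 5.0e-9/2.913e-4 = 1.71644e-05.
j ≥ ln(1.71644e-05)/ln(0.2592) = -10.9727/-1.35016 = 8.127.
So 9 more iterations are needed.

9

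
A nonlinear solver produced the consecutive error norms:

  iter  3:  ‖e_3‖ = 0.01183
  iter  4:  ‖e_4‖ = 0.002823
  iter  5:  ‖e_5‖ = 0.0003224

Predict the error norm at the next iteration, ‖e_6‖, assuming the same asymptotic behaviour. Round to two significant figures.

1.2e-5

First estimate the order: p ≈ ln(‖e_5‖/‖e_4‖) / ln(‖e_4‖/‖e_3‖) = ln(0.0003224/0.002823)/ln(0.002823/0.01183) = ln(0.114205)/ln(0.238631) ≈ 1.5143.
Then ‖e_6‖ ≈ ‖e_5‖·(‖e_5‖/‖e_4‖)^p = 0.0003224·(0.114205)^1.5143 = 0.0003224·0.0374156 ≈ 1.206e-05.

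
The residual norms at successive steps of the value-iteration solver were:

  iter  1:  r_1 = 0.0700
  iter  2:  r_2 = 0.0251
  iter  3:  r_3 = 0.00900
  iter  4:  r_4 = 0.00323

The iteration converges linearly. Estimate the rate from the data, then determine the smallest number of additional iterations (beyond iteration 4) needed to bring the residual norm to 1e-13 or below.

24

Rate ρ ≈ r_4/r_3 = 0.00323/0.00900 = 0.3589.
After j more steps, r_{4+j} ≈ 0.00323·ρ^j; need ρ^j ≤ 1e-13/0.00323 = 3.09598e-11.
j ≥ ln(3.09598e-11)/ln(0.3589) = -24.1983/-1.02471 = 23.615.
So 24 more iterations are needed.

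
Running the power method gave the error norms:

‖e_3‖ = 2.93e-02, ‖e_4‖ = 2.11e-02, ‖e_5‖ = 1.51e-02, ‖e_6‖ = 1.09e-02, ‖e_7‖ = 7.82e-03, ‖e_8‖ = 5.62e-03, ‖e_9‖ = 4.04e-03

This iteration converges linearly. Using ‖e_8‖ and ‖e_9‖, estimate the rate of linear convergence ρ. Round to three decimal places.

ρ ≈ ‖e_9‖/‖e_8‖ = 4.04e-03/5.62e-03 = 0.71886

0.719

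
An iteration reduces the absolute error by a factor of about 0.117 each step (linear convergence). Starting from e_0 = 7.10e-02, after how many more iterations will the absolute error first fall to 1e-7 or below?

7

After k steps, e_k ≈ 7.10e-02·0.117^k.
Need 0.117^k ≤ 1e-7/7.10e-02 = 1.40845e-06.
k ≥ ln(1.40845e-06)/ln(0.117) = -13.4730/-2.14558 = 6.279.
Smallest integer k = 7.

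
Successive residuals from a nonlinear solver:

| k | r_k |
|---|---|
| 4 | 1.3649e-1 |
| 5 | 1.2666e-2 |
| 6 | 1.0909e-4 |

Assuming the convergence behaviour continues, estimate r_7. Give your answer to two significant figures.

8.1e-9

First estimate the order: p ≈ ln(r_6/r_5) / ln(r_5/r_4) = ln(1.0909e-4/1.2666e-2)/ln(1.2666e-2/1.3649e-1) = ln(0.00861282)/ln(0.092798) ≈ 1.9999.
Then r_7 ≈ r_6·(r_6/r_5)^p = 1.0909e-4·(0.00861282)^1.9999 = 1.0909e-4·7.42159e-05 ≈ 8.096e-09.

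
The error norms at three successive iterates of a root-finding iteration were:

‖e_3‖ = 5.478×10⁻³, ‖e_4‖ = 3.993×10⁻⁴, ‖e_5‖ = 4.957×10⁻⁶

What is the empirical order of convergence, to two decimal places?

p ≈ ln(‖e_5‖/‖e_4‖) / ln(‖e_4‖/‖e_3‖)
  = ln(4.957×10⁻⁶/3.993×10⁻⁴) / ln(3.993×10⁻⁴/5.478×10⁻³)
  = ln(0.0124142) / ln(0.0728916)
  = -4.38891 / -2.61878 ≈ 1.67594

1.68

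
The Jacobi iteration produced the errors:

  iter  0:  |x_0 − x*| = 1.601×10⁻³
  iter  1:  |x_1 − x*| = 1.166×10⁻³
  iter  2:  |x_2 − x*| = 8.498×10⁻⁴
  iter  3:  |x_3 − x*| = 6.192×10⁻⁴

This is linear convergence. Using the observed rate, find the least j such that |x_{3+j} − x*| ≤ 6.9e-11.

51

Rate ρ ≈ |x_3 − x*|/|x_2 − x*| = 6.192×10⁻⁴/8.498×10⁻⁴ = 0.7286.
After j more steps, |x_{3+j} − x*| ≈ 6.192×10⁻⁴·ρ^j; need ρ^j ≤ 6.9e-11/6.192×10⁻⁴ = 1.11434e-07.
j ≥ ln(1.11434e-07)/ln(0.7286) = -16.0098/-0.31663 = 50.563.
So 51 more iterations are needed.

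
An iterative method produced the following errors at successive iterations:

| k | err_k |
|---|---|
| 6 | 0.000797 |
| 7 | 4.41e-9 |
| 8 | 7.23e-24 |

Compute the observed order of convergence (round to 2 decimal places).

p ≈ ln(err_8/err_7) / ln(err_7/err_6)
  = ln(7.23e-24/4.41e-9) / ln(4.41e-9/0.000797)
  = ln(1.63946e-15) / ln(5.53325e-06)
  = -34.04441 / -12.10474 ≈ 2.81249

2.81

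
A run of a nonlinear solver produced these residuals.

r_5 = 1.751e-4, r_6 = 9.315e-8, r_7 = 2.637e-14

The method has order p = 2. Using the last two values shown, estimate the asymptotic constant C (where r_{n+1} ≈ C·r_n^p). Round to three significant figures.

C ≈ r_7 / r_6^2
  = 2.637e-14 / (9.315e-8)^2
  = 2.637e-14 / 8.67692e-15 ≈ 3.0391

3.04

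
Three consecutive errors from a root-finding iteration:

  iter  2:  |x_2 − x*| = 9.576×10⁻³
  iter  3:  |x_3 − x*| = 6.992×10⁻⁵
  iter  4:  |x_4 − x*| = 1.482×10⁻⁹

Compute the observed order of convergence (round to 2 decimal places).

p ≈ ln(|x_4 − x*|/|x_3 − x*|) / ln(|x_3 − x*|/|x_2 − x*|)
  = ln(1.482×10⁻⁹/6.992×10⁻⁵) / ln(6.992×10⁻⁵/9.576×10⁻³)
  = ln(2.11957e-05) / ln(0.00730159)
  = -10.76171 / -4.91966 ≈ 2.18749

2.19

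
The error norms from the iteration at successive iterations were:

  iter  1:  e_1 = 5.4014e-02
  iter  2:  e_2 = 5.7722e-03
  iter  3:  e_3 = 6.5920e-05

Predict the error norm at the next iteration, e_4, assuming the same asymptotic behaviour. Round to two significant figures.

First estimate the order: p ≈ ln(e_3/e_2) / ln(e_2/e_1) = ln(6.5920e-05/5.7722e-03)/ln(5.7722e-03/5.4014e-02) = ln(0.0114203)/ln(0.106865) ≈ 2.0000.
Then e_4 ≈ e_3·(e_3/e_2)^p = 6.5920e-05·(0.0114203)^2.0000 = 6.5920e-05·0.000130423 ≈ 8.597e-09.

8.6e-9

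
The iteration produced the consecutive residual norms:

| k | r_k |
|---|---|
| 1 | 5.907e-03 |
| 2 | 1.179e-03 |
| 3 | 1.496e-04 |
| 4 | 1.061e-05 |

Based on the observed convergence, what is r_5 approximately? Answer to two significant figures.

First estimate the order: p ≈ ln(r_4/r_3) / ln(r_3/r_2) = ln(1.061e-05/1.496e-04)/ln(1.496e-04/1.179e-03) = ln(0.0709225)/ln(0.126887) ≈ 1.2818.
Then r_5 ≈ r_4·(r_4/r_3)^p = 1.061e-05·(0.0709225)^1.2818 = 1.061e-05·0.0336461 ≈ 3.57e-07.

3.6e-7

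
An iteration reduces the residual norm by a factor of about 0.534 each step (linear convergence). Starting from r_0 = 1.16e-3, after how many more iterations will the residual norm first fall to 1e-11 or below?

After k steps, r_k ≈ 1.16e-3·0.534^k.
Need 0.534^k ≤ 1e-11/1.16e-3 = 8.62069e-09.
k ≥ ln(8.62069e-09)/ln(0.534) = -18.5691/-0.62736 = 29.599.
Smallest integer k = 30.

30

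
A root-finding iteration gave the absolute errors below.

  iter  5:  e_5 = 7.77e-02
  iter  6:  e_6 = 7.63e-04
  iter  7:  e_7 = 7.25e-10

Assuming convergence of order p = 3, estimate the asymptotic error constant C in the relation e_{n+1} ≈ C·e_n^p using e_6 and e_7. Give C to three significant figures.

1.63

C ≈ e_7 / e_6^3
  = 7.25e-10 / (7.63e-04)^3
  = 7.25e-10 / 4.44195e-10 ≈ 1.6322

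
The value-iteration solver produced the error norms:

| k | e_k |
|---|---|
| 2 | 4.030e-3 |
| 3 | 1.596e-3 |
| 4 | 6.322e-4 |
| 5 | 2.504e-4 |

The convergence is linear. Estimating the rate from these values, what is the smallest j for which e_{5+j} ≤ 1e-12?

Rate ρ ≈ e_5/e_4 = 2.504e-4/6.322e-4 = 0.3961.
After j more steps, e_{5+j} ≈ 2.504e-4·ρ^j; need ρ^j ≤ 1e-12/2.504e-4 = 3.99361e-09.
j ≥ ln(3.99361e-09)/ln(0.3961) = -19.3386/-0.92609 = 20.882.
So 21 more iterations are needed.

21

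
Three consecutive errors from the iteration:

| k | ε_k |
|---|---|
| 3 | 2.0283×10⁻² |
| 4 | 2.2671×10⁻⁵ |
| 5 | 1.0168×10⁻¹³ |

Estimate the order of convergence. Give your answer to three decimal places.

p ≈ ln(ε_5/ε_4) / ln(ε_4/ε_3)
  = ln(1.0168×10⁻¹³/2.2671×10⁻⁵) / ln(2.2671×10⁻⁵/2.0283×10⁻²)
  = ln(4.48502e-09) / ln(0.00111773)
  = -19.222523 / -6.796455 ≈ 2.828316

2.828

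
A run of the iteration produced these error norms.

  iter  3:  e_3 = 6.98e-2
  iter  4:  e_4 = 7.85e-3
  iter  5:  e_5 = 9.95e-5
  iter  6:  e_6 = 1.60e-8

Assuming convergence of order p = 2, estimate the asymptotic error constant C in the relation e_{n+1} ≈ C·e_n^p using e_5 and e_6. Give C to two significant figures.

1.6

C ≈ e_6 / e_5^2
  = 1.60e-8 / (9.95e-5)^2
  = 1.60e-8 / 9.90025e-09 ≈ 1.6161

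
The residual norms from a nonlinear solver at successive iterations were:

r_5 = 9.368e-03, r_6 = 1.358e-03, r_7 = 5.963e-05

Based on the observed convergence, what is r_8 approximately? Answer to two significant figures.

3.8e-7

First estimate the order: p ≈ ln(r_7/r_6) / ln(r_6/r_5) = ln(5.963e-05/1.358e-03)/ln(1.358e-03/9.368e-03) = ln(0.0439102)/ln(0.144962) ≈ 1.6184.
Then r_8 ≈ r_7·(r_7/r_6)^p = 5.963e-05·(0.0439102)^1.6184 = 5.963e-05·0.00635518 ≈ 3.79e-07.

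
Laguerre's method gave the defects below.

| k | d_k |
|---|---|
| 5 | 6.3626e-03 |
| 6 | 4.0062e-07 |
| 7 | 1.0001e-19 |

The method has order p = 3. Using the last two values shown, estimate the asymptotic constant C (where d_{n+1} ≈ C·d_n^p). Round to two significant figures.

C ≈ d_7 / d_6^3
  = 1.0001e-19 / (4.0062e-07)^3
  = 1.0001e-19 / 6.42981e-20 ≈ 1.5554

1.6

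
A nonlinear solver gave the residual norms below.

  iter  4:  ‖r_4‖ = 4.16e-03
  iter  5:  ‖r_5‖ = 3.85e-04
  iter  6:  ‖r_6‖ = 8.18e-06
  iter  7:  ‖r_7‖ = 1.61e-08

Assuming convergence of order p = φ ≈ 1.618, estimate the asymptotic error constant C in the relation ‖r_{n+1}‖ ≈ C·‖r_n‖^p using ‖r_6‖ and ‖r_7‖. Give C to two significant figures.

2.7

C ≈ ‖r_7‖ / ‖r_6‖^1.618
  = 1.61e-08 / (8.18e-06)^1.618
  = 1.61e-08 / 5.87266e-09 ≈ 2.7415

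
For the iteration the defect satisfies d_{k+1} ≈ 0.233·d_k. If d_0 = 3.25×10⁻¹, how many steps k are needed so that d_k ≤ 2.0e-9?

13

After k steps, d_k ≈ 3.25×10⁻¹·0.233^k.
Need 0.233^k ≤ 2.0e-9/3.25×10⁻¹ = 6.15385e-09.
k ≥ ln(6.15385e-09)/ln(0.233) = -18.9062/-1.45672 = 12.979.
Smallest integer k = 13.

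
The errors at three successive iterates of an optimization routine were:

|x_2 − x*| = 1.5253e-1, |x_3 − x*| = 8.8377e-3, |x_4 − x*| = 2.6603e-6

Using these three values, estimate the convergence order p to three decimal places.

p ≈ ln(|x_4 − x*|/|x_3 − x*|) / ln(|x_3 − x*|/|x_2 − x*|)
  = ln(2.6603e-6/8.8377e-3) / ln(8.8377e-3/1.5253e-1)
  = ln(0.000301017) / ln(0.0579407)
  = -8.108344 / -2.848335 ≈ 2.846696

2.847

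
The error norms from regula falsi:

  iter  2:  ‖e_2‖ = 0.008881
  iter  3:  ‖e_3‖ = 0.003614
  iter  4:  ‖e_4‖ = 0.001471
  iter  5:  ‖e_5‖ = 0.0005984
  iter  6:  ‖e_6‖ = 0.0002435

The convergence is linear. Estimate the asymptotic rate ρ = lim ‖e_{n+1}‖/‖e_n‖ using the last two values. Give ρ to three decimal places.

0.407

ρ ≈ ‖e_6‖/‖e_5‖ = 0.0002435/0.0005984 = 0.40692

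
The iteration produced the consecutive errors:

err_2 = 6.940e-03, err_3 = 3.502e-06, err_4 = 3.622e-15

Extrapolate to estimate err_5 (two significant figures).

First estimate the order: p ≈ ln(err_4/err_3) / ln(err_3/err_2) = ln(3.622e-15/3.502e-06)/ln(3.502e-06/6.940e-03) = ln(1.03427e-09)/ln(0.000504611) ≈ 2.7253.
Then err_5 ≈ err_4·(err_4/err_3)^p = 3.622e-15·(1.03427e-09)^2.7253 = 3.622e-15·3.25223e-25 ≈ 1.178e-39.

1.2e-39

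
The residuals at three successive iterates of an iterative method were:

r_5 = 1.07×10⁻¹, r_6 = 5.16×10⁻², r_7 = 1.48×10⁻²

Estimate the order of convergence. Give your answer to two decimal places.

p ≈ ln(r_7/r_6) / ln(r_6/r_5)
  = ln(1.48×10⁻²/5.16×10⁻²) / ln(5.16×10⁻²/1.07×10⁻¹)
  = ln(0.286822) / ln(0.482243)
  = -1.24889 / -0.72931 ≈ 1.71243

1.71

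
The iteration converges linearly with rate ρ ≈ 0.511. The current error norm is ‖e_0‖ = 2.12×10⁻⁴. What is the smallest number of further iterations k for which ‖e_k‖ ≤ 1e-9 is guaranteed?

19

After k steps, ‖e_k‖ ≈ 2.12×10⁻⁴·0.511^k.
Need 0.511^k ≤ 1e-9/2.12×10⁻⁴ = 4.71698e-06.
k ≥ ln(4.71698e-06)/ln(0.511) = -12.2643/-0.67139 = 18.267.
Smallest integer k = 19.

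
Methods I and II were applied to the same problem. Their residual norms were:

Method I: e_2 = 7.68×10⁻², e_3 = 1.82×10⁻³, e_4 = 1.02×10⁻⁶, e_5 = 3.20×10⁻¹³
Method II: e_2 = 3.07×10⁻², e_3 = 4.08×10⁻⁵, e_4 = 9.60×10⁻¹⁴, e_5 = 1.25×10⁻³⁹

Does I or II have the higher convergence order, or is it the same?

II

Method I: p ≈ ln(3.20×10⁻¹³/1.02×10⁻⁶)/ln(1.02×10⁻⁶/1.82×10⁻³) ≈ 2.00.
Method II: p ≈ ln(1.25×10⁻³⁹/9.60×10⁻¹⁴)/ln(9.60×10⁻¹⁴/4.08×10⁻⁵) ≈ 3.00.
Method II has the higher order (≈3.0 vs ≈2.0).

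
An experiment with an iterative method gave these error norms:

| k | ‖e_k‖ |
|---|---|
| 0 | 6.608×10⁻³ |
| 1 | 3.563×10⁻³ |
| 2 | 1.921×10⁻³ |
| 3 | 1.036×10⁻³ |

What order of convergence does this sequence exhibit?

Consecutive ratios: ‖e_3‖/‖e_2‖ = 1.036×10⁻³/1.921×10⁻³ = 0.539302, ‖e_2‖/‖e_1‖ = 1.921×10⁻³/3.563×10⁻³ = 0.539152.
p ≈ ln(0.539302)/ln(0.539152) = -0.6175/-0.6178 ≈ 1.00.
So the convergence is linear (order 1).

1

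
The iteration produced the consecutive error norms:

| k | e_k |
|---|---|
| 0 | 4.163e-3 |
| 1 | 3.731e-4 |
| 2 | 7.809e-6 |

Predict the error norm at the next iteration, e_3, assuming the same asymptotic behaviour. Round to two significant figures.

1.6e-8

First estimate the order: p ≈ ln(e_2/e_1) / ln(e_1/e_0) = ln(7.809e-6/3.731e-4)/ln(3.731e-4/4.163e-3) = ln(0.02093)/ln(0.0896229) ≈ 1.6030.
Then e_3 ≈ e_2·(e_2/e_1)^p = 7.809e-6·(0.02093)^1.6030 = 7.809e-6·0.00203326 ≈ 1.588e-08.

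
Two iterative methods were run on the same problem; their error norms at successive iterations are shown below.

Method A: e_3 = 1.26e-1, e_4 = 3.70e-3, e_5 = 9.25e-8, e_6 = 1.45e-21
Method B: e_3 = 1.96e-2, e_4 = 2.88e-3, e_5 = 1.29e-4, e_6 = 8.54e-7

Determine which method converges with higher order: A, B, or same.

A

Method A: p ≈ ln(1.45e-21/9.25e-8)/ln(9.25e-8/3.70e-3) ≈ 3.00.
Method B: p ≈ ln(8.54e-7/1.29e-4)/ln(1.29e-4/2.88e-3) ≈ 1.62.
Method A has the higher order (≈3.0 vs ≈1.6).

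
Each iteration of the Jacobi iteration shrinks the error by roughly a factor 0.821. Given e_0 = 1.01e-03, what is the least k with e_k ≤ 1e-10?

After k steps, e_k ≈ 1.01e-03·0.821^k.
Need 0.821^k ≤ 1e-10/1.01e-03 = 9.90099e-08.
k ≥ ln(9.90099e-08)/ln(0.821) = -16.1280/-0.19723 = 81.773.
Smallest integer k = 82.

82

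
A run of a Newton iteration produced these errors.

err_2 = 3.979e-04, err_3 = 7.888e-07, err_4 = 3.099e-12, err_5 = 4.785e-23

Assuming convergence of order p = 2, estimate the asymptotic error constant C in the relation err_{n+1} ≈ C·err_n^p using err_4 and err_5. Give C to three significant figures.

4.98

C ≈ err_5 / err_4^2
  = 4.785e-23 / (3.099e-12)^2
  = 4.785e-23 / 9.6038e-24 ≈ 4.9824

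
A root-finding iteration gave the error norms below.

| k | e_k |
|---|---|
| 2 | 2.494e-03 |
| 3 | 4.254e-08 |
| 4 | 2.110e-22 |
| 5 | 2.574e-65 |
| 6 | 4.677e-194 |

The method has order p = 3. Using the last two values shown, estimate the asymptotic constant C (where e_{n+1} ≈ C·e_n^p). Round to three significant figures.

C ≈ e_6 / e_5^3
  = 4.677e-194 / (2.574e-65)^3
  = 4.677e-194 / 1.7054e-194 ≈ 2.7425

2.74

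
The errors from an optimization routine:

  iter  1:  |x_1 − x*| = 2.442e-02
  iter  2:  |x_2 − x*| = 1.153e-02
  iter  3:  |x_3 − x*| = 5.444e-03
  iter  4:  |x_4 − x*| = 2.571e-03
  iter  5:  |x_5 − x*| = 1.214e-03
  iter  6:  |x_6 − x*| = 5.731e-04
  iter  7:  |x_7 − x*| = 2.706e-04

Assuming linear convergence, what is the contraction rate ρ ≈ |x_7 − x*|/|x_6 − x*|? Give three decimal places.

ρ ≈ |x_7 − x*|/|x_6 − x*| = 2.706e-04/5.731e-04 = 0.47217

0.472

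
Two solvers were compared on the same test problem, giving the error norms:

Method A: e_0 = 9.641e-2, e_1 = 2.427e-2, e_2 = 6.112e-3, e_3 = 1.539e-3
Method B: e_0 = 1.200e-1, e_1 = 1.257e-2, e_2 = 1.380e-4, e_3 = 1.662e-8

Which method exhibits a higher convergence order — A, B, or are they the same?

Method A: p ≈ ln(1.539e-3/6.112e-3)/ln(6.112e-3/2.427e-2) ≈ 1.00.
Method B: p ≈ ln(1.662e-8/1.380e-4)/ln(1.380e-4/1.257e-2) ≈ 2.00.
Method B has the higher order (≈2.0 vs ≈1.0).

B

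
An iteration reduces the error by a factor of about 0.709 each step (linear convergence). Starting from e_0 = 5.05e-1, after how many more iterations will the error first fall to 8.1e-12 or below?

After k steps, e_k ≈ 5.05e-1·0.709^k.
Need 0.709^k ≤ 8.1e-12/5.05e-1 = 1.60396e-11.
k ≥ ln(1.60396e-11)/ln(0.709) = -24.8560/-0.34390 = 72.277.
Smallest integer k = 73.

73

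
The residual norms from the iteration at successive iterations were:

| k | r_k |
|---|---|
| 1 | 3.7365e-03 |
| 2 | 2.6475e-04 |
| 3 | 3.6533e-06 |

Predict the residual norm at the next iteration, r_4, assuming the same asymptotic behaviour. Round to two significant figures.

First estimate the order: p ≈ ln(r_3/r_2) / ln(r_2/r_1) = ln(3.6533e-06/2.6475e-04)/ln(2.6475e-04/3.7365e-03) = ln(0.0137991)/ln(0.0708551) ≈ 1.6180.
Then r_4 ≈ r_3·(r_3/r_2)^p = 3.6533e-06·(0.0137991)^1.6180 = 3.6533e-06·0.000977864 ≈ 3.572e-09.

3.6e-9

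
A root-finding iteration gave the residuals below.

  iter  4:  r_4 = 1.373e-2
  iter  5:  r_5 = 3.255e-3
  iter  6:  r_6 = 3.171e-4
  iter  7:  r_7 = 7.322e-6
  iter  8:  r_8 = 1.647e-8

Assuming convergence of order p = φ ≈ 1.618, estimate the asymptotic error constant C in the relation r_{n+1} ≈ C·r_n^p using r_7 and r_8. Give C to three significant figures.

3.36

C ≈ r_8 / r_7^1.618
  = 1.647e-8 / (7.322e-6)^1.618
  = 1.647e-8 / 4.90875e-09 ≈ 3.3552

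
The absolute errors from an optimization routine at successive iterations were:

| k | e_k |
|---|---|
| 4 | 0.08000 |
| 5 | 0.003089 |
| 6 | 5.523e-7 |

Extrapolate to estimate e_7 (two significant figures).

6.4e-17

First estimate the order: p ≈ ln(e_6/e_5) / ln(e_5/e_4) = ln(5.523e-7/0.003089)/ln(0.003089/0.08000) = ln(0.000178796)/ln(0.0386125) ≈ 2.6517.
Then e_7 ≈ e_6·(e_6/e_5)^p = 5.523e-7·(0.000178796)^2.6517 = 5.523e-7·1.15446e-10 ≈ 6.376e-17.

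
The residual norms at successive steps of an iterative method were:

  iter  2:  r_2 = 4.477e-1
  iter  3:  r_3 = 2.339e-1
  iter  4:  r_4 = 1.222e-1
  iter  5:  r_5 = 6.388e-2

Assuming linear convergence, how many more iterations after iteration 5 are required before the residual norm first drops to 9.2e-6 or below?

Rate ρ ≈ r_5/r_4 = 6.388e-2/1.222e-1 = 0.5227.
After j more steps, r_{5+j} ≈ 6.388e-2·ρ^j; need ρ^j ≤ 9.2e-6/6.388e-2 = 0.00014402.
j ≥ ln(0.00014402)/ln(0.5227) = -8.8456/-0.64875 = 13.635.
So 14 more iterations are needed.

14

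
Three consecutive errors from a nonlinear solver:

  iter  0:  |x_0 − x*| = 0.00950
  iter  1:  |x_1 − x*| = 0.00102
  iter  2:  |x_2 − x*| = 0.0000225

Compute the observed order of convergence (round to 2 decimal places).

p ≈ ln(|x_2 − x*|/|x_1 − x*|) / ln(|x_1 − x*|/|x_0 − x*|)
  = ln(0.0000225/0.00102) / ln(0.00102/0.00950)
  = ln(0.0220588) / ln(0.107368)
  = -3.81404 / -2.23149 ≈ 1.70919

1.71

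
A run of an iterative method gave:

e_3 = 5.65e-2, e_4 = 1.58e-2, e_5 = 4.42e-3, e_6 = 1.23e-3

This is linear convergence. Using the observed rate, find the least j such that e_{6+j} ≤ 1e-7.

8

Rate ρ ≈ e_6/e_5 = 1.23e-3/4.42e-3 = 0.2783.
After j more steps, e_{6+j} ≈ 1.23e-3·ρ^j; need ρ^j ≤ 1e-7/1.23e-3 = 8.13008e-05.
j ≥ ln(8.13008e-05)/ln(0.2783) = -9.4174/-1.27906 = 7.363.
So 8 more iterations are needed.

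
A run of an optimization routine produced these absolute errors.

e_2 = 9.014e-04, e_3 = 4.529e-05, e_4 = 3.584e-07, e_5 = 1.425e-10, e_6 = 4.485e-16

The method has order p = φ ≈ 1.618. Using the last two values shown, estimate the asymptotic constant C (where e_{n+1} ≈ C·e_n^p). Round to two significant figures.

C ≈ e_6 / e_5^1.618
  = 4.485e-16 / (1.425e-10)^1.618
  = 4.485e-16 / 1.17185e-16 ≈ 3.8273

3.8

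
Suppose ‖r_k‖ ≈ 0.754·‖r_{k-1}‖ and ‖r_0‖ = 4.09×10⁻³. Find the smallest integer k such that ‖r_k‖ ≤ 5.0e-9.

49

After k steps, ‖r_k‖ ≈ 4.09×10⁻³·0.754^k.
Need 0.754^k ≤ 5.0e-9/4.09×10⁻³ = 1.22249e-06.
k ≥ ln(1.22249e-06)/ln(0.754) = -13.6146/-0.28236 = 48.217.
Smallest integer k = 49.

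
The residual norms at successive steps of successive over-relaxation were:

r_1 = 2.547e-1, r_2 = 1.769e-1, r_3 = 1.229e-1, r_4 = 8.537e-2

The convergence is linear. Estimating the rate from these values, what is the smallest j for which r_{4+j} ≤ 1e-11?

63

Rate ρ ≈ r_4/r_3 = 8.537e-2/1.229e-1 = 0.6946.
After j more steps, r_{4+j} ≈ 8.537e-2·ρ^j; need ρ^j ≤ 1e-11/8.537e-2 = 1.17137e-10.
j ≥ ln(1.17137e-10)/ln(0.6946) = -22.8677/-0.36442 = 62.751.
So 63 more iterations are needed.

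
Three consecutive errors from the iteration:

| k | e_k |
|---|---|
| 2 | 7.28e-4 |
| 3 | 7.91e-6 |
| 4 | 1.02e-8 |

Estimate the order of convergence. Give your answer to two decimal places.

p ≈ ln(e_4/e_3) / ln(e_3/e_2)
  = ln(1.02e-8/7.91e-6) / ln(7.91e-6/7.28e-4)
  = ln(0.00128951) / ln(0.0108654)
  = -6.65349 / -4.52217 ≈ 1.47130

1.47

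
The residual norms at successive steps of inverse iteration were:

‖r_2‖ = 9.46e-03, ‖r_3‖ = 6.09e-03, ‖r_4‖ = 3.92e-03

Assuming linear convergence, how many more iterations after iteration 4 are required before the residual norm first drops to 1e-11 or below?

Rate ρ ≈ ‖r_4‖/‖r_3‖ = 3.92e-03/6.09e-03 = 0.6437.
After j more steps, ‖r_{4+j}‖ ≈ 3.92e-03·ρ^j; need ρ^j ≤ 1e-11/3.92e-03 = 2.55102e-09.
j ≥ ln(2.55102e-09)/ln(0.6437) = -19.7868/-0.44052 = 44.917.
So 45 more iterations are needed.

45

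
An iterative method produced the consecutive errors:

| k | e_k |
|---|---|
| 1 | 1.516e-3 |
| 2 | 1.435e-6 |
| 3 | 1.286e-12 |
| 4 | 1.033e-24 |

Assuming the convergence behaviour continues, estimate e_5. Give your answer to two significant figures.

First estimate the order: p ≈ ln(e_4/e_3) / ln(e_3/e_2) = ln(1.033e-24/1.286e-12)/ln(1.286e-12/1.435e-6) = ln(8.03266e-13)/ln(8.96167e-07) ≈ 2.0000.
Then e_5 ≈ e_4·(e_4/e_3)^p = 1.033e-24·(8.03266e-13)^2.0000 = 1.033e-24·6.45236e-25 ≈ 6.665e-49.

6.7e-49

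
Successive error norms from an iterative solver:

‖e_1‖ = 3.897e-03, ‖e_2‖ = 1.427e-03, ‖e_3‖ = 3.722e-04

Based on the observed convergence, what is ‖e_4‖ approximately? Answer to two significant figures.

First estimate the order: p ≈ ln(‖e_3‖/‖e_2‖) / ln(‖e_2‖/‖e_1‖) = ln(3.722e-04/1.427e-03)/ln(1.427e-03/3.897e-03) = ln(0.260827)/ln(0.366179) ≈ 1.3377.
Then ‖e_4‖ ≈ ‖e_3‖·(‖e_3‖/‖e_2‖)^p = 3.722e-04·(0.260827)^1.3377 = 3.722e-04·0.165674 ≈ 6.166e-05.

6.2e-5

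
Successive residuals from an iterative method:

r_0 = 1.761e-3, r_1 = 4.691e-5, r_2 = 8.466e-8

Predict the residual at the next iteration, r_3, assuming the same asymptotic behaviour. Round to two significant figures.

1.4e-12

First estimate the order: p ≈ ln(r_2/r_1) / ln(r_1/r_0) = ln(8.466e-8/4.691e-5)/ln(4.691e-5/1.761e-3) = ln(0.00180473)/ln(0.0266383) ≈ 1.7425.
Then r_3 ≈ r_2·(r_2/r_1)^p = 8.466e-8·(0.00180473)^1.7425 = 8.466e-8·1.65691e-05 ≈ 1.403e-12.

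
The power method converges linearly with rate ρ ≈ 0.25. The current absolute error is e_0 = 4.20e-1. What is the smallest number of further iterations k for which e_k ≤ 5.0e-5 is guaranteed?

7

After k steps, e_k ≈ 4.20e-1·0.25^k.
Need 0.25^k ≤ 5.0e-5/4.20e-1 = 0.000119048.
k ≥ ln(0.000119048)/ln(0.25) = -9.0360/-1.38629 = 6.518.
Smallest integer k = 7.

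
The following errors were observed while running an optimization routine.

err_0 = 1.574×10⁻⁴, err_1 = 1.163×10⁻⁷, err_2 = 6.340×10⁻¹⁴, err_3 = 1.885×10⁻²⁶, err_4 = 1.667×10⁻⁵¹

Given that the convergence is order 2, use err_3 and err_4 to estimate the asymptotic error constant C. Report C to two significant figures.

4.7

C ≈ err_4 / err_3^2
  = 1.667×10⁻⁵¹ / (1.885×10⁻²⁶)^2
  = 1.667×10⁻⁵¹ / 3.55323e-52 ≈ 4.6915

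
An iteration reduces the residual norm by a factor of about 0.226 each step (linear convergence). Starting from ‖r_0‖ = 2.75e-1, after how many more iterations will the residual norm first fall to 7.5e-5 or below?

After k steps, ‖r_k‖ ≈ 2.75e-1·0.226^k.
Need 0.226^k ≤ 7.5e-5/2.75e-1 = 0.000272727.
k ≥ ln(0.000272727)/ln(0.226) = -8.2070/-1.48722 = 5.518.
Smallest integer k = 6.

6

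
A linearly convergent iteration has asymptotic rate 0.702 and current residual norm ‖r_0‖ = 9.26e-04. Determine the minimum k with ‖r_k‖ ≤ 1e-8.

After k steps, ‖r_k‖ ≈ 9.26e-04·0.702^k.
Need 0.702^k ≤ 1e-8/9.26e-04 = 1.07991e-05.
k ≥ ln(1.07991e-05)/ln(0.702) = -11.4360/-0.35382 = 32.322.
Smallest integer k = 33.

33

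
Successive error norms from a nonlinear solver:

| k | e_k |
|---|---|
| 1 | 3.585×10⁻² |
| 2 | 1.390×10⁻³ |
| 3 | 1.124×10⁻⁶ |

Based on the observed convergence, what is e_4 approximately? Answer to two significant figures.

First estimate the order: p ≈ ln(e_3/e_2) / ln(e_2/e_1) = ln(1.124×10⁻⁶/1.390×10⁻³)/ln(1.390×10⁻³/3.585×10⁻²) = ln(0.000808633)/ln(0.0387727) ≈ 2.1908.
Then e_4 ≈ e_3·(e_3/e_2)^p = 1.124×10⁻⁶·(0.000808633)^2.1908 = 1.124×10⁻⁶·1.68075e-07 ≈ 1.889e-13.

1.9e-13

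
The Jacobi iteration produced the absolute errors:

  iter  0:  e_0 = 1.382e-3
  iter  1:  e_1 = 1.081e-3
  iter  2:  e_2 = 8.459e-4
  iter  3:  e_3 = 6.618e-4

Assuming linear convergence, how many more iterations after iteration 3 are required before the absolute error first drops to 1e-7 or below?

Rate ρ ≈ e_3/e_2 = 6.618e-4/8.459e-4 = 0.7824.
After j more steps, e_{3+j} ≈ 6.618e-4·ρ^j; need ρ^j ≤ 1e-7/6.618e-4 = 0.000151103.
j ≥ ln(0.000151103)/ln(0.7824) = -8.7975/-0.24539 = 35.851.
So 36 more iterations are needed.

36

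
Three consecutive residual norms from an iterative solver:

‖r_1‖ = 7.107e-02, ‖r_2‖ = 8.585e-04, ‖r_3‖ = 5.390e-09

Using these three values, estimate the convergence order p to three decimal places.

2.712

p ≈ ln(‖r_3‖/‖r_2‖) / ln(‖r_2‖/‖r_1‖)
  = ln(5.390e-09/8.585e-04) / ln(8.585e-04/7.107e-02)
  = ln(6.27839e-06) / ln(0.0120796)
  = -11.978397 / -4.416237 ≈ 2.712354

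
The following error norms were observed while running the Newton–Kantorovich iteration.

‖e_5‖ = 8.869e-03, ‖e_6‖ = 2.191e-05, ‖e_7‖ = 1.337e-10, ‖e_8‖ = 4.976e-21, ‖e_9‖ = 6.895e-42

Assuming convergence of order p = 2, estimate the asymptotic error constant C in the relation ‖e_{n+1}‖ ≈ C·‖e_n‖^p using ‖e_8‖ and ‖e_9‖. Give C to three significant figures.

0.278

C ≈ ‖e_9‖ / ‖e_8‖^2
  = 6.895e-42 / (4.976e-21)^2
  = 6.895e-42 / 2.47606e-41 ≈ 0.27847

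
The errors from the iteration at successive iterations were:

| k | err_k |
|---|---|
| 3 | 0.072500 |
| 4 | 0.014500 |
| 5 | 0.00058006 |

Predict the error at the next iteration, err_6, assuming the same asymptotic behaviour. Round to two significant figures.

First estimate the order: p ≈ ln(err_5/err_4) / ln(err_4/err_3) = ln(0.00058006/0.014500)/ln(0.014500/0.072500) = ln(0.0400041)/ln(0.2) ≈ 1.9999.
Then err_6 ≈ err_5·(err_5/err_4)^p = 0.00058006·(0.0400041)^1.9999 = 0.00058006·0.00160084 ≈ 9.286e-07.

9.3e-7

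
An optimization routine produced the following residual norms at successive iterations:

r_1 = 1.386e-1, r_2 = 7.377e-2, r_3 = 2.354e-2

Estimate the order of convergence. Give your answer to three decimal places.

p ≈ ln(r_3/r_2) / ln(r_2/r_1)
  = ln(2.354e-2/7.377e-2) / ln(7.377e-2/1.386e-1)
  = ln(0.3191) / ln(0.532251)
  = -1.142251 / -0.630640 ≈ 1.811257

1.811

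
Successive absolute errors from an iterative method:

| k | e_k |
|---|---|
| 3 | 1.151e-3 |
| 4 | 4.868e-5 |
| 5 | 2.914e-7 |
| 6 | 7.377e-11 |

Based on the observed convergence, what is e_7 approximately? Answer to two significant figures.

First estimate the order: p ≈ ln(e_6/e_5) / ln(e_5/e_4) = ln(7.377e-11/2.914e-7)/ln(2.914e-7/4.868e-5) = ln(0.000253157)/ln(0.00598603) ≈ 1.6180.
Then e_7 ≈ e_6·(e_6/e_5)^p = 7.377e-11·(0.000253157)^1.6180 = 7.377e-11·1.51595e-06 ≈ 1.118e-16.

1.1e-16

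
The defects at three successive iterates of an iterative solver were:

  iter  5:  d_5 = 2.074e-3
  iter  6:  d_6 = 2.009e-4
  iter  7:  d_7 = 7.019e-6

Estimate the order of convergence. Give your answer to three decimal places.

p ≈ ln(d_7/d_6) / ln(d_6/d_5)
  = ln(7.019e-6/2.009e-4) / ln(2.009e-4/2.074e-3)
  = ln(0.0349378) / ln(0.096866)
  = -3.354186 / -2.334427 ≈ 1.436835

1.437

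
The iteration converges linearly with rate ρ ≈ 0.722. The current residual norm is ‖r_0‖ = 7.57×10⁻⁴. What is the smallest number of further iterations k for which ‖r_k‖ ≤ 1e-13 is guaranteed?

70

After k steps, ‖r_k‖ ≈ 7.57×10⁻⁴·0.722^k.
Need 0.722^k ≤ 1e-13/7.57×10⁻⁴ = 1.321e-10.
k ≥ ln(1.321e-10)/ln(0.722) = -22.7475/-0.32573 = 69.835.
Smallest integer k = 70.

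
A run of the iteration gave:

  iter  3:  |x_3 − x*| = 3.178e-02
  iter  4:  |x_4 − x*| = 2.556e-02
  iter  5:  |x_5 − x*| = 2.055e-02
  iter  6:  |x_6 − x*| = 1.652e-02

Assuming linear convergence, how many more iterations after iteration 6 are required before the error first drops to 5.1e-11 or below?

Rate ρ ≈ |x_6 − x*|/|x_5 − x*| = 1.652e-02/2.055e-02 = 0.8039.
After j more steps, |x_{6+j} − x*| ≈ 1.652e-02·ρ^j; need ρ^j ≤ 5.1e-11/1.652e-02 = 3.08717e-09.
j ≥ ln(3.08717e-09)/ln(0.8039) = -19.5960/-0.21828 = 89.775.
So 90 more iterations are needed.

90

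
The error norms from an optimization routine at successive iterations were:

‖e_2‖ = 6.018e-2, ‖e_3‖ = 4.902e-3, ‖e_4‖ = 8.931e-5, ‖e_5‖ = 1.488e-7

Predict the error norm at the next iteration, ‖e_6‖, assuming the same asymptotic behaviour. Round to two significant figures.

First estimate the order: p ≈ ln(‖e_5‖/‖e_4‖) / ln(‖e_4‖/‖e_3‖) = ln(1.488e-7/8.931e-5)/ln(8.931e-5/4.902e-3) = ln(0.00166611)/ln(0.0182191) ≈ 1.5972.
Then ‖e_6‖ ≈ ‖e_5‖·(‖e_5‖/‖e_4‖)^p = 1.488e-7·(0.00166611)^1.5972 = 1.488e-7·3.65178e-05 ≈ 5.434e-12.

5.4e-12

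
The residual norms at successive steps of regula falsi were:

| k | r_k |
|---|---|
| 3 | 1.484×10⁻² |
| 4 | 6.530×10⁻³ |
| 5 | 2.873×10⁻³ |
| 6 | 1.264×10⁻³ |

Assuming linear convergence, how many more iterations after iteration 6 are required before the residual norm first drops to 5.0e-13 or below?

Rate ρ ≈ r_6/r_5 = 1.264×10⁻³/2.873×10⁻³ = 0.4400.
After j more steps, r_{6+j} ≈ 1.264×10⁻³·ρ^j; need ρ^j ≤ 5.0e-13/1.264×10⁻³ = 3.9557e-10.
j ≥ ln(3.9557e-10)/ln(0.4400) = -21.6507/-0.82098 = 26.372.
So 27 more iterations are needed.

27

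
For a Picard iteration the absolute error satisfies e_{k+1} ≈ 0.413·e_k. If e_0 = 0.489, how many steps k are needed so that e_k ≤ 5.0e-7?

16

After k steps, e_k ≈ 0.489·0.413^k.
Need 0.413^k ≤ 5.0e-7/0.489 = 1.02249e-06.
k ≥ ln(1.02249e-06)/ln(0.413) = -13.7933/-0.88431 = 15.598.
Smallest integer k = 16.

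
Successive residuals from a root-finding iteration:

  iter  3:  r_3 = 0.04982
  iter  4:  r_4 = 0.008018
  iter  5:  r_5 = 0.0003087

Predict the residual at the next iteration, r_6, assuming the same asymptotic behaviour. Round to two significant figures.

First estimate the order: p ≈ ln(r_5/r_4) / ln(r_4/r_3) = ln(0.0003087/0.008018)/ln(0.008018/0.04982) = ln(0.0385009)/ln(0.160939) ≈ 1.7830.
Then r_6 ≈ r_5·(r_5/r_4)^p = 0.0003087·(0.0385009)^1.7830 = 0.0003087·0.00300535 ≈ 9.278e-07.

9.3e-7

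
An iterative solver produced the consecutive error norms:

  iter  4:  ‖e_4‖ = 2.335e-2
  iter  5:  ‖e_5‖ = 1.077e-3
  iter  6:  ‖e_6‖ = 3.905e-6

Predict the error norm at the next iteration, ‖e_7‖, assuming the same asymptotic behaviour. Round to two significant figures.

1.4e-10

First estimate the order: p ≈ ln(‖e_6‖/‖e_5‖) / ln(‖e_5‖/‖e_4‖) = ln(3.905e-6/1.077e-3)/ln(1.077e-3/2.335e-2) = ln(0.00362581)/ln(0.0461242) ≈ 1.8267.
Then ‖e_7‖ ≈ ‖e_6‖·(‖e_6‖/‖e_5‖)^p = 3.905e-6·(0.00362581)^1.8267 = 3.905e-6·3.48149e-05 ≈ 1.36e-10.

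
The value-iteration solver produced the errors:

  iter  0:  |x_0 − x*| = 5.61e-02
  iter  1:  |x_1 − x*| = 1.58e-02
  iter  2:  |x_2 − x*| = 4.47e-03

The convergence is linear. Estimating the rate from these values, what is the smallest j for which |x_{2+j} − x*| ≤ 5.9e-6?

6

Rate ρ ≈ |x_2 − x*|/|x_1 − x*| = 4.47e-03/1.58e-02 = 0.2829.
After j more steps, |x_{2+j} − x*| ≈ 4.47e-03·ρ^j; need ρ^j ≤ 5.9e-6/4.47e-03 = 0.00131991.
j ≥ ln(0.00131991)/ln(0.2829) = -6.6302/-1.26266 = 5.251.
So 6 more iterations are needed.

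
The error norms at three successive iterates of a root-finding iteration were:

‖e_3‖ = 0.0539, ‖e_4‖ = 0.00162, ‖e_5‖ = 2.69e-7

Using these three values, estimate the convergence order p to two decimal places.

p ≈ ln(‖e_5‖/‖e_4‖) / ln(‖e_4‖/‖e_3‖)
  = ln(2.69e-7/0.00162) / ln(0.00162/0.0539)
  = ln(0.000166049) / ln(0.0300557)
  = -8.70323 / -3.50470 ≈ 2.48330

2.48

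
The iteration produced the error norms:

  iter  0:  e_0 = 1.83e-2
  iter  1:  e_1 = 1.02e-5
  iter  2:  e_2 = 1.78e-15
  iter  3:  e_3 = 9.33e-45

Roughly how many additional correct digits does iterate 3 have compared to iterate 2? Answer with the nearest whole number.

29

Digits gained ≈ log₁₀(e_2/e_3) = log₁₀(1.78e-15/9.33e-45) = log₁₀(1.90782e+29) ≈ 29.281.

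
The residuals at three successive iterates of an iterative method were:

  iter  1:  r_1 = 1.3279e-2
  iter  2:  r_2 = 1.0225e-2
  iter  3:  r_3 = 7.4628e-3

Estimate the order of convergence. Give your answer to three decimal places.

1.205

p ≈ ln(r_3/r_2) / ln(r_2/r_1)
  = ln(7.4628e-3/1.0225e-2) / ln(1.0225e-2/1.3279e-2)
  = ln(0.729858) / ln(0.770013)
  = -0.314905 / -0.261348 ≈ 1.204926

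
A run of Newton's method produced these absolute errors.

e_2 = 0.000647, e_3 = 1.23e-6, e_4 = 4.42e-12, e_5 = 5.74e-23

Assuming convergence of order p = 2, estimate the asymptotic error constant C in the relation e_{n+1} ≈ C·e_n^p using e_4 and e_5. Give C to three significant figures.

2.94

C ≈ e_5 / e_4^2
  = 5.74e-23 / (4.42e-12)^2
  = 5.74e-23 / 1.95364e-23 ≈ 2.9381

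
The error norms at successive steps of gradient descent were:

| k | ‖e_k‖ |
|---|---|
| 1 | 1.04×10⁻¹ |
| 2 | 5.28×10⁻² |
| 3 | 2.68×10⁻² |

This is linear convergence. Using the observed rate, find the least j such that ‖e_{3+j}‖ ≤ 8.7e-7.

Rate ρ ≈ ‖e_3‖/‖e_2‖ = 2.68×10⁻²/5.28×10⁻² = 0.5076.
After j more steps, ‖e_{3+j}‖ ≈ 2.68×10⁻²·ρ^j; need ρ^j ≤ 8.7e-7/2.68×10⁻² = 3.24627e-05.
j ≥ ln(3.24627e-05)/ln(0.5076) = -10.3354/-0.67806 = 15.243.
So 16 more iterations are needed.

16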